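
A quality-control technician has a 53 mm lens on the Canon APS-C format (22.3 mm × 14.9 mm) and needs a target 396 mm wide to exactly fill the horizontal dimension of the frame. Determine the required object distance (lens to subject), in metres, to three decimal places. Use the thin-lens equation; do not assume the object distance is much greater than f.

0.994 m

Magnification m = w/W = dᵢ/dₒ; combined with 1/f = 1/dₒ + 1/dᵢ this gives dₒ = f·(1 + W/w).
dₒ = 53 mm × (1 + 396/22.3) = 53 × 18.7578 ≈ 994.166 mm = 0.994166 m.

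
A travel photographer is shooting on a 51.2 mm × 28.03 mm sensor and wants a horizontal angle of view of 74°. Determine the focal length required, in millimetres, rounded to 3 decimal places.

From α = 2·arctan(w/2f) we get f = w / (2·tan(α/2)).
With w = 51.2 mm and α/2 = 37°, tan(α/2) ≈ 0.75355, so f ≈ 51.2 / 1.50711 ≈ 33.9723 mm.

33.972 mm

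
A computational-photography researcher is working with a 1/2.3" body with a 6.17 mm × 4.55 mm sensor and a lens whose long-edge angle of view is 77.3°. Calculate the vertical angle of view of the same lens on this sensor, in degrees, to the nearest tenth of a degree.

61.1°

From the long-edge AOV: f = 6.17 / (2·tan(38.65°)) = 6.17 / 1.59944 ≈ 3.8576 mm.
Vertical AOV = 2·arctan(4.55 / (2 × 3.8576)) = 2·arctan(0.58974) ≈ 61.0595°.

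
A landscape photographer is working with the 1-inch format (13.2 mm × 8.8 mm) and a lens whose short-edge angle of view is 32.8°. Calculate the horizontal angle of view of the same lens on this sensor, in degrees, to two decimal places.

47.64°

From the short-edge AOV: f = 8.8 / (2·tan(16.4°)) = 8.8 / 0.58863 ≈ 14.9499 mm.
Horizontal AOV = 2·arctan(13.2 / (2 × 14.9499)) = 2·arctan(0.44147) ≈ 47.6404°.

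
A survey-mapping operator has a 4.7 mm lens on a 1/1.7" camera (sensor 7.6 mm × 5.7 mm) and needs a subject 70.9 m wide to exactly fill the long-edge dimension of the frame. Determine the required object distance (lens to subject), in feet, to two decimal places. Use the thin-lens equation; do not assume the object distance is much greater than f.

143.87 ft

W: 70.9 m = 70900 mm.
Magnification m = w/W = dᵢ/dₒ; combined with 1/f = 1/dₒ + 1/dᵢ this gives dₒ = f·(1 + W/w).
dₒ = 4.7 mm × (1 + 70900/7.6) = 4.7 × 9329.9474 ≈ 43850.753 mm = 43850.753/304.8 ft = 143.867 ft.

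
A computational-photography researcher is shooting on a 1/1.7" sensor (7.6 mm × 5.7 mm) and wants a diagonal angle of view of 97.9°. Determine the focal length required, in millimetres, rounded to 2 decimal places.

Sensor diagonal = √(7.6² + 5.7²) = √90.2500 ≈ 9.5000 mm.
From α = 2·arctan(d/2f) we get f = d / (2·tan(α/2)).
With d = 9.5000 mm and α/2 = 48.95°, tan(α/2) ≈ 1.14834, so f ≈ 9.5000 / 2.29669 ≈ 4.1364 mm.

4.14 mm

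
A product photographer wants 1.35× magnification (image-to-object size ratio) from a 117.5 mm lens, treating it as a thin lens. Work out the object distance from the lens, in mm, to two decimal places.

204.54 mm

With m = dᵢ/dₒ and 1/f = 1/dₒ + 1/dᵢ, substituting dᵢ = m·dₒ gives 1/f = (1 + 1/m)/dₒ, hence dₒ = f·(1 + 1/m).
dₒ = 117.5 × (1 + 1/1.35) = 117.5 × 1.74074 ≈ 204.537 mm.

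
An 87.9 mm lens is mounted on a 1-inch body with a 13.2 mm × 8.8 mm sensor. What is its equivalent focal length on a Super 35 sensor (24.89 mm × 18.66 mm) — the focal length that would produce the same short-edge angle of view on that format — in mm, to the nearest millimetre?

Equal angle of view means equal height/f ratio, so f₂ = f₁ · (height₂/height₁) = 87.9 × 18.66/8.8.
f₂ = 87.9 × 2.12045 ≈ 186.388 mm.

186 mm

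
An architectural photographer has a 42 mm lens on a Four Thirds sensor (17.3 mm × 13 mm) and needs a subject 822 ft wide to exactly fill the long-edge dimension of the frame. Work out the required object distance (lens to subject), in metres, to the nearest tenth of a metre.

W: 822 ft × 304.8 mm/ft = 250545.59 mm.
Magnification m = w/W = dᵢ/dₒ; combined with 1/f = 1/dₒ + 1/dᵢ this gives dₒ = f·(1 + W/w).
dₒ = 42 mm × (1 + 250546/17.3) = 42 × 14483.4042 ≈ 608302.975 mm = 608.303 m.

608.3 m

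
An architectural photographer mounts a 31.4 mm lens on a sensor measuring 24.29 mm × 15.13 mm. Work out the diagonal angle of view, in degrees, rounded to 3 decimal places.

Sensor diagonal = √(24.29² + 15.13²) = √818.9210 ≈ 28.6168 mm.
Angle of view α = 2·arctan(d/2f) with d = 28.6168 mm and f = 31.4 mm.
d/2f = 0.45568; arctan(0.45568) ≈ 24.4979°, so α ≈ 48.9957°.

48.996°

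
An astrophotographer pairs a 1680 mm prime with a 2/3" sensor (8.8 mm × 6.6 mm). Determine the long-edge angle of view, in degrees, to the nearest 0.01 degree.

Angle of view α = 2·arctan(w/2f) with w = 8.8 mm and f = 1680 mm.
w/2f = 0.00262; arctan(0.00262) ≈ 0.1501°, so α ≈ 0.3001°.

0.30°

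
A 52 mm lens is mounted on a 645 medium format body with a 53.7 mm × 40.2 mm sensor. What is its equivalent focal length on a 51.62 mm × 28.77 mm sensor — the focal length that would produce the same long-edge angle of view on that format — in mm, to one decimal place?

Equal angle of view means equal width/f ratio, so f₂ = f₁ · (width₂/width₁) = 52 × 51.62/53.7.
f₂ = 52 × 0.96127 ≈ 49.986 mm.

50.0 mm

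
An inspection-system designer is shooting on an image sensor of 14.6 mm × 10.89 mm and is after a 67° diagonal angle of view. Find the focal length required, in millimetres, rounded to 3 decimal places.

Sensor diagonal = √(14.6² + 10.89²) = √331.7521 ≈ 18.2141 mm.
From α = 2·arctan(d/2f) we get f = d / (2·tan(α/2)).
With d = 18.2141 mm and α/2 = 33.5°, tan(α/2) ≈ 0.66189, so f ≈ 18.2141 / 1.32377 ≈ 13.7592 mm.

13.759 mm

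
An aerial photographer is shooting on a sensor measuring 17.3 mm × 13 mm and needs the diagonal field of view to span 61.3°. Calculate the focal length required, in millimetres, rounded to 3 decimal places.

Sensor diagonal = √(17.3² + 13²) = √468.2900 ≈ 21.6400 mm.
From α = 2·arctan(d/2f) we get f = d / (2·tan(α/2)).
With d = 21.6400 mm and α/2 = 30.65°, tan(α/2) ≈ 0.59258, so f ≈ 21.6400 / 1.18515 ≈ 18.2592 mm.

18.259 mm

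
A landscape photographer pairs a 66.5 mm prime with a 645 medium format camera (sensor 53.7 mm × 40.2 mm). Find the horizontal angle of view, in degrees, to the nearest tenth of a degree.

Angle of view α = 2·arctan(w/2f) with w = 53.7 mm and f = 66.5 mm.
w/2f = 0.40376; arctan(0.40376) ≈ 21.9869°, so α ≈ 43.9737°.

44.0°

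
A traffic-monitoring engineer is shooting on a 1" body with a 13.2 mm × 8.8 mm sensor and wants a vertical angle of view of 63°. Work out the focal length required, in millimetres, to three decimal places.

7.180 mm

From α = 2·arctan(h/2f) we get f = h / (2·tan(α/2)).
With h = 8.8 mm and α/2 = 31.5°, tan(α/2) ≈ 0.61280, so f ≈ 8.8 / 1.22560 ≈ 7.1801 mm.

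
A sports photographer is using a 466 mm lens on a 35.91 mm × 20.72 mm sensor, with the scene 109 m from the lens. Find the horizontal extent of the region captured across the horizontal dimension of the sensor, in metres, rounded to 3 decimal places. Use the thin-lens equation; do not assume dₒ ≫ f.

8.364 m

dₒ: 109 m = 109000 mm.
Similar triangles through the lens centre give W/dₒ = w/dᵢ; with 1/f = 1/dₒ + 1/dᵢ this gives W = w·(dₒ − f)/f.
W = 35.91 mm × (109000 − 466) / 466 = 35.91 × 232.9056 ≈ 8363.639 mm = 8.36364 m.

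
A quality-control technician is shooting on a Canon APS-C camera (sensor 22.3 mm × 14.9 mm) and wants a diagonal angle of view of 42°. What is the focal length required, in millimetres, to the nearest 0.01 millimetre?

34.93 mm

Sensor diagonal = √(22.3² + 14.9²) = √719.3000 ≈ 26.8198 mm.
From α = 2·arctan(d/2f) we get f = d / (2·tan(α/2)).
With d = 26.8198 mm and α/2 = 21°, tan(α/2) ≈ 0.38386, so f ≈ 26.8198 / 0.76773 ≈ 34.9339 mm.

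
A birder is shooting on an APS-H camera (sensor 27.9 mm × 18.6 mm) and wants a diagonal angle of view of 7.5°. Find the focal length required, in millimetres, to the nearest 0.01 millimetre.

255.80 mm

Sensor diagonal = √(27.9² + 18.6²) = √1124.3700 ≈ 33.5316 mm.
From α = 2·arctan(d/2f) we get f = d / (2·tan(α/2)).
With d = 33.5316 mm and α/2 = 3.75°, tan(α/2) ≈ 0.06554, so f ≈ 33.5316 / 0.13109 ≈ 255.7969 mm.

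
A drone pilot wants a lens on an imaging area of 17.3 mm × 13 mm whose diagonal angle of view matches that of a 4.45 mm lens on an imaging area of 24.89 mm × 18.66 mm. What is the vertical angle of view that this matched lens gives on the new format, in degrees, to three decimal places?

Sensor diagonal = √(24.89² + 18.66²) = √967.7077 ≈ 31.1080 mm.
Sensor diagonal = √(17.3² + 13²) = √468.2900 ≈ 21.6400 mm.
Equal diagonal AOV ⇒ f₂ = f₁ · 21.6400/31.1080 = 4.45 × 0.69564 ≈ 3.0956 mm.
Vertical AOV on the new format = 2·arctan(13 / (2 × 3.0956)) = 2·arctan(2.09975) ≈ 129.0681°.

129.068°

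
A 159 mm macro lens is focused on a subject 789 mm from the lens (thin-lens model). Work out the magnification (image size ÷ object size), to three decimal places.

0.252×

Thin lens: 1/f = 1/dₒ + 1/dᵢ → 1/dᵢ = 1/159 − 1/789 = 0.0050219 mm⁻¹, so dᵢ ≈ 199.1286 mm.
Magnification m = dᵢ/dₒ = 199.1286/789 ≈ 0.25238.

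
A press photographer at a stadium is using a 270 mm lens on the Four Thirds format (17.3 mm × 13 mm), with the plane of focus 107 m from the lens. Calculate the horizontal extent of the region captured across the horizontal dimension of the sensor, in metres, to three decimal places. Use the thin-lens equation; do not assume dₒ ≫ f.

dₒ: 107 m = 107000 mm.
Similar triangles through the lens centre give W/dₒ = w/dᵢ; with 1/f = 1/dₒ + 1/dᵢ this gives W = w·(dₒ − f)/f.
W = 17.3 mm × (107000 − 270) / 270 = 17.3 × 395.2963 ≈ 6838.626 mm = 6.83863 m.

6.839 m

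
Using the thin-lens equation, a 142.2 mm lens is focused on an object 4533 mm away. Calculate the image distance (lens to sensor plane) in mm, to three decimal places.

146.805 mm

1/dᵢ = 1/f − 1/dₒ = 1/142.2 − 1/4533 = 0.0068117 mm⁻¹.
dᵢ = 1/0.0068117 ≈ 146.8053 mm.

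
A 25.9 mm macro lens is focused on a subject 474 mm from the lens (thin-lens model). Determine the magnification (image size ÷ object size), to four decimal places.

Thin lens: 1/f = 1/dₒ + 1/dᵢ → 1/dᵢ = 1/25.9 − 1/474 = 0.0365003 mm⁻¹, so dᵢ ≈ 27.3970 mm.
Magnification m = dᵢ/dₒ = 27.3970/474 ≈ 0.05780.

0.0578×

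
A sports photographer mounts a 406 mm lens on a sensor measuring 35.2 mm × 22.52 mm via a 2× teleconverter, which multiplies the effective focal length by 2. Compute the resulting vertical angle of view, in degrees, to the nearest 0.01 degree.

1.59°

Effective focal length f = 406 × 2 = 812 mm.
α = 2·arctan(22.52 / (2 × 812)) = 2·arctan(0.01387) ≈ 1.5889°.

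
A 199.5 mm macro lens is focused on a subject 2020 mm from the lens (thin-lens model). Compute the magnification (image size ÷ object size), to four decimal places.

Thin lens: 1/f = 1/dₒ + 1/dᵢ → 1/dᵢ = 1/199.5 − 1/2020 = 0.0045175 mm⁻¹, so dᵢ ≈ 221.3623 mm.
Magnification m = dᵢ/dₒ = 221.3623/2020 ≈ 0.10959.

0.1096×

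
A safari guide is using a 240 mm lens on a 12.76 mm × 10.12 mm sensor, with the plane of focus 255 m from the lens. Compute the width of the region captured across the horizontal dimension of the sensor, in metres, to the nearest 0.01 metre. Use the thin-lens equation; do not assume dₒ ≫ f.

13.54 m

dₒ: 255 m = 255000 mm.
Similar triangles through the lens centre give W/dₒ = w/dᵢ; with 1/f = 1/dₒ + 1/dᵢ this gives W = w·(dₒ − f)/f.
W = 12.76 mm × (255000 − 240) / 240 = 12.76 × 1061.5000 ≈ 13544.740 mm = 13.5447 m.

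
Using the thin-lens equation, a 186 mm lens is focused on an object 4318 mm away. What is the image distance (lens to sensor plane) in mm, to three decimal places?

194.373 mm

1/dᵢ = 1/f − 1/dₒ = 1/186 − 1/4318 = 0.0051448 mm⁻¹.
dᵢ = 1/0.0051448 ≈ 194.3727 mm.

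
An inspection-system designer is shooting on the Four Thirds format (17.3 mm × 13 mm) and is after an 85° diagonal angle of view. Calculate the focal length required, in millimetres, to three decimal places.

Sensor diagonal = √(17.3² + 13²) = √468.2900 ≈ 21.6400 mm.
From α = 2·arctan(d/2f) we get f = d / (2·tan(α/2)).
With d = 21.6400 mm and α/2 = 42.5°, tan(α/2) ≈ 0.91633, so f ≈ 21.6400 / 1.83266 ≈ 11.8080 mm.

11.808 mm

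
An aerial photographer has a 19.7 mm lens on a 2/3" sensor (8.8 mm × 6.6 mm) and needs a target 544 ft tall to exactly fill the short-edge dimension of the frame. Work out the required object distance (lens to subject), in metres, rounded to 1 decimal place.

494.9 m

W: 544 ft × 304.8 mm/ft = 165811.19 mm.
Magnification m = h/W = dᵢ/dₒ; combined with 1/f = 1/dₒ + 1/dᵢ this gives dₒ = f·(1 + W/h).
dₒ = 19.7 mm × (1 + 165811/6.6) = 19.7 × 25123.9083 ≈ 494940.993 mm = 494.941 m.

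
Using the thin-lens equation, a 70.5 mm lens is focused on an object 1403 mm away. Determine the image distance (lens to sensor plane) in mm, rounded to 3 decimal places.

74.230 mm

1/dᵢ = 1/f − 1/dₒ = 1/70.5 − 1/1403 = 0.0134716 mm⁻¹.
dᵢ = 1/0.0134716 ≈ 74.2300 mm.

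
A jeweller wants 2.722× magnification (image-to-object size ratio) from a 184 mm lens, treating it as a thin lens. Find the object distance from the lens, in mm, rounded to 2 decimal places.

251.60 mm

With m = dᵢ/dₒ and 1/f = 1/dₒ + 1/dᵢ, substituting dᵢ = m·dₒ gives 1/f = (1 + 1/m)/dₒ, hence dₒ = f·(1 + 1/m).
dₒ = 184 × (1 + 1/2.722) = 184 × 1.36738 ≈ 251.597 mm.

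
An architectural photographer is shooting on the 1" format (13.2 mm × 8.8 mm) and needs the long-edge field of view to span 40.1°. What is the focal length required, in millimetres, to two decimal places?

18.08 mm

From α = 2·arctan(w/2f) we get f = w / (2·tan(α/2)).
With w = 13.2 mm and α/2 = 20.05°, tan(α/2) ≈ 0.36496, so f ≈ 13.2 / 0.72992 ≈ 18.0842 mm.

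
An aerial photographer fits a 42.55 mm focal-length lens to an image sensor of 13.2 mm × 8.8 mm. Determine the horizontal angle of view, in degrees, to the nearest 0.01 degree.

17.63°

Angle of view α = 2·arctan(w/2f) with w = 13.2 mm and f = 42.55 mm.
w/2f = 0.15511; arctan(0.15511) ≈ 8.8170°, so α ≈ 17.6340°.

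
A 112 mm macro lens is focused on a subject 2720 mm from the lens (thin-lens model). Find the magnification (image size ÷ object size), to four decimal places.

Thin lens: 1/f = 1/dₒ + 1/dᵢ → 1/dᵢ = 1/112 − 1/2720 = 0.0085609 mm⁻¹, so dᵢ ≈ 116.8098 mm.
Magnification m = dᵢ/dₒ = 116.8098/2720 ≈ 0.04294.

0.0429×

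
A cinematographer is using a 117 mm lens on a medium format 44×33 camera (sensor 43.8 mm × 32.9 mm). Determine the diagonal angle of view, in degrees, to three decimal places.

Sensor diagonal = √(43.8² + 32.9²) = √3000.8500 ≈ 54.7800 mm.
Angle of view α = 2·arctan(d/2f) with d = 54.7800 mm and f = 117 mm.
d/2f = 0.23410; arctan(0.23410) ≈ 13.1758°, so α ≈ 26.3516°.

26.352°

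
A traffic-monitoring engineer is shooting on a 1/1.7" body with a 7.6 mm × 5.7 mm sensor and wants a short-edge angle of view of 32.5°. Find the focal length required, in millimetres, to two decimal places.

From α = 2·arctan(h/2f) we get f = h / (2·tan(α/2)).
With h = 5.7 mm and α/2 = 16.25°, tan(α/2) ≈ 0.29147, so f ≈ 5.7 / 0.58295 ≈ 9.7779 mm.

9.78 mm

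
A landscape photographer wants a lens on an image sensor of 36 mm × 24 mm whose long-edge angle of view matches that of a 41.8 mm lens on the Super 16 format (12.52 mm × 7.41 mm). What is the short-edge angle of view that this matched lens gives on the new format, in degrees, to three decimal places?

Equal long-edge AOV ⇒ f₂ = f₁ · 36/12.52 = 41.8 × 2.87540 ≈ 120.1917 mm.
Short-edge AOV on the new format = 2·arctan(24 / (2 × 120.1917)) = 2·arctan(0.09984) ≈ 11.4031°.

11.403°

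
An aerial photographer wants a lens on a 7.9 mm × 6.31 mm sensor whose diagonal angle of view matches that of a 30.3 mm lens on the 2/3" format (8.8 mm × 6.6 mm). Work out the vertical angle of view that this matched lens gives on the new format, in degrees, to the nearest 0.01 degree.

12.93°

Sensor diagonal = √(8.8² + 6.6²) = √121.0000 ≈ 11.0000 mm.
Sensor diagonal = √(7.9² + 6.31²) = √102.2261 ≈ 10.1107 mm.
Equal diagonal AOV ⇒ f₂ = f₁ · 10.1107/11.0000 = 30.3 × 0.91915 ≈ 27.8504 mm.
Vertical AOV on the new format = 2·arctan(6.31 / (2 × 27.8504)) = 2·arctan(0.11328) ≈ 12.9263°.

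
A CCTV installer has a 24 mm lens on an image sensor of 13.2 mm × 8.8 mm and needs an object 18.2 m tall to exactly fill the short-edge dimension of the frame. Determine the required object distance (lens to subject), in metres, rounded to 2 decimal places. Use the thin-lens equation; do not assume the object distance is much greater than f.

49.66 m

W: 18.2 m = 18200 mm.
Magnification m = h/W = dᵢ/dₒ; combined with 1/f = 1/dₒ + 1/dᵢ this gives dₒ = f·(1 + W/h).
dₒ = 24 mm × (1 + 18200/8.8) = 24 × 2069.1818 ≈ 49660.364 mm = 49.6604 m.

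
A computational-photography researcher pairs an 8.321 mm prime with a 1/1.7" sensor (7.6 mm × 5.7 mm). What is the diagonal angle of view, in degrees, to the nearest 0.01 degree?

Sensor diagonal = √(7.6² + 5.7²) = √90.2500 ≈ 9.5000 mm.
Angle of view α = 2·arctan(d/2f) with d = 9.5000 mm and f = 8.321 mm.
d/2f = 0.57084; arctan(0.57084) ≈ 29.7197°, so α ≈ 59.4393°.

59.44°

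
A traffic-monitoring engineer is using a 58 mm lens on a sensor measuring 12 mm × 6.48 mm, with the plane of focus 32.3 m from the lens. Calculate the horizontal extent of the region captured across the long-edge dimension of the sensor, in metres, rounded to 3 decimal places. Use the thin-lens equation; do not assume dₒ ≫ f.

dₒ: 32.3 m = 32300 mm.
Similar triangles through the lens centre give W/dₒ = w/dᵢ; with 1/f = 1/dₒ + 1/dᵢ this gives W = w·(dₒ − f)/f.
W = 12 mm × (32300 − 58) / 58 = 12 × 555.8966 ≈ 6670.759 mm = 6.67076 m.

6.671 m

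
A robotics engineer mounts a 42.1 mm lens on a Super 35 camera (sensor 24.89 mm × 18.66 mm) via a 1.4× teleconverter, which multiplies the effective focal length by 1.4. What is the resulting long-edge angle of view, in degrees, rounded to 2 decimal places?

23.85°

Effective focal length f = 42.1 × 1.4 = 58.94 mm.
α = 2·arctan(24.89 / (2 × 58.94)) = 2·arctan(0.21115) ≈ 23.8454°.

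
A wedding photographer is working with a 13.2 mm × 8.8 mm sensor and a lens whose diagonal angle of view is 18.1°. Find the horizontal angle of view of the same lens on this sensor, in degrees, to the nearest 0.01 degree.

Sensor diagonal = √(13.2² + 8.8²) = √251.6800 ≈ 15.8644 mm.
From the diagonal AOV: f = 15.8644 / (2·tan(9.05°)) = 15.8644 / 0.31856 ≈ 49.8007 mm.
Horizontal AOV = 2·arctan(13.2 / (2 × 49.8007)) = 2·arctan(0.13253) ≈ 15.0986°.

15.10°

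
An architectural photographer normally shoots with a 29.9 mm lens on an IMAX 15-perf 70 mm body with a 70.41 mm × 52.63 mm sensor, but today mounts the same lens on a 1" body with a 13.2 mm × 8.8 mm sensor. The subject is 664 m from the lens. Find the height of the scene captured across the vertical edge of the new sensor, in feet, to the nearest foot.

641 ft

The focal length stays 29.9 mm; the relevant sensor dimension is now h = 8.8 mm. Object distance dₒ = 664 m = 664000 mm.
Thin-lens field height W = h·(dₒ − f)/f = 8.8 × (664000 − 29.9)/29.9 ≈ 195415.949 mm = 195415.949/304.8 ft = 641.128 ft.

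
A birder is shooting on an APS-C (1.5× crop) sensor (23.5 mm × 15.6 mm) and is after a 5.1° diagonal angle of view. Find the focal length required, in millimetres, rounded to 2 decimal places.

316.68 mm

Sensor diagonal = √(23.5² + 15.6²) = √795.6100 ≈ 28.2066 mm.
From α = 2·arctan(d/2f) we get f = d / (2·tan(α/2)).
With d = 28.2066 mm and α/2 = 2.55°, tan(α/2) ≈ 0.04454, so f ≈ 28.2066 / 0.08907 ≈ 316.6764 mm.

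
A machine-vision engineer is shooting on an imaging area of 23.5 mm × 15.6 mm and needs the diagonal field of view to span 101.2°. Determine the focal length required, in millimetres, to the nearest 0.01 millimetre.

Sensor diagonal = √(23.5² + 15.6²) = √795.6100 ≈ 28.2066 mm.
From α = 2·arctan(d/2f) we get f = d / (2·tan(α/2)).
With d = 28.2066 mm and α/2 = 50.6°, tan(α/2) ≈ 1.21742, so f ≈ 28.2066 / 2.43484 ≈ 11.5846 mm.

11.58 mm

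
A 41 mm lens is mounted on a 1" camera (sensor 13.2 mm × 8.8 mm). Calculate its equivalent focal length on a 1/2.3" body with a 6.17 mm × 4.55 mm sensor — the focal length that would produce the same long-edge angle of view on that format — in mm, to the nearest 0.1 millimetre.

19.2 mm

Equal angle of view means equal width/f ratio, so f₂ = f₁ · (width₂/width₁) = 41 × 6.17/13.2.
f₂ = 41 × 0.46742 ≈ 19.164 mm.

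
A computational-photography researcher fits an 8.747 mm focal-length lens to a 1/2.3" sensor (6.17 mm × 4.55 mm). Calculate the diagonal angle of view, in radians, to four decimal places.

Sensor diagonal = √(6.17² + 4.55²) = √58.7714 ≈ 7.6663 mm.
Angle of view α = 2·arctan(d/2f) with d = 7.6663 mm and f = 8.747 mm.
d/2f = 0.43822; arctan(0.43822) ≈ 0.4130 rad, so α ≈ 0.8260 rad.

0.8260 rad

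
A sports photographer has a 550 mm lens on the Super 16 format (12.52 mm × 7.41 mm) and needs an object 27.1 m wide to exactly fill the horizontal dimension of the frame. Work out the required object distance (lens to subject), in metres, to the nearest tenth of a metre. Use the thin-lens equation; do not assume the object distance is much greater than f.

W: 27.1 m = 27100 mm.
Magnification m = w/W = dᵢ/dₒ; combined with 1/f = 1/dₒ + 1/dᵢ this gives dₒ = f·(1 + W/w).
dₒ = 550 mm × (1 + 27100/12.52) = 550 × 2165.5367 ≈ 1191045.208 mm = 1191.05 m.

1191.0 m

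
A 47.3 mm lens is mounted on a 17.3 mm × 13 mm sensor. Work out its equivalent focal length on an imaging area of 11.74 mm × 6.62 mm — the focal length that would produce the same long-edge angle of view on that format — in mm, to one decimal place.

32.1 mm

Equal angle of view means equal width/f ratio, so f₂ = f₁ · (width₂/width₁) = 47.3 × 11.74/17.3.
f₂ = 47.3 × 0.67861 ≈ 32.098 mm.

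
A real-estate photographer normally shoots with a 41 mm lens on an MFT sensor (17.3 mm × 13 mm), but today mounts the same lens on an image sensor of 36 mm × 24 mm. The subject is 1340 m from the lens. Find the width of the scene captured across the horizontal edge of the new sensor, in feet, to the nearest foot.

3860 ft

The focal length stays 41 mm; the relevant sensor dimension is now w = 36 mm. Object distance dₒ = 1340 m = 1.34e+06 mm.
Thin-lens field width W = w·(dₒ − f)/f = 36 × (1.34e+06 − 41)/41 ≈ 1176549.366 mm = 1176549.366/304.8 ft = 3860.07 ft.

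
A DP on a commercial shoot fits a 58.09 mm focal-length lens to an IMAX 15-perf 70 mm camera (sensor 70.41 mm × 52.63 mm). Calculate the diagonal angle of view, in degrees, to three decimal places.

Sensor diagonal = √(70.41² + 52.63²) = √7727.4850 ≈ 87.9061 mm.
Angle of view α = 2·arctan(d/2f) with d = 87.9061 mm and f = 58.09 mm.
d/2f = 0.75664; arctan(0.75664) ≈ 37.1125°, so α ≈ 74.2250°.

74.225°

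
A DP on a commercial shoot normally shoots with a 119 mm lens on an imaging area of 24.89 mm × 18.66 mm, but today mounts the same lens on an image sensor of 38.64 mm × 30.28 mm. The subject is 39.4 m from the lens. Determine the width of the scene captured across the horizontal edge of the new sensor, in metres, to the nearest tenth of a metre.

The focal length stays 119 mm; the relevant sensor dimension is now w = 38.64 mm. Object distance dₒ = 39.4 m = 39400 mm.
Thin-lens field width W = w·(dₒ − f)/f = 38.64 × (39400 − 119)/119 ≈ 12754.772 mm = 12.7548 m.

12.8 m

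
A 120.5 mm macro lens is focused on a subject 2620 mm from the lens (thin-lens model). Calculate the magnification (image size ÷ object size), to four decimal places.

Thin lens: 1/f = 1/dₒ + 1/dᵢ → 1/dᵢ = 1/120.5 − 1/2620 = 0.0079171 mm⁻¹, so dᵢ ≈ 126.3093 mm.
Magnification m = dᵢ/dₒ = 126.3093/2620 ≈ 0.04821.

0.0482×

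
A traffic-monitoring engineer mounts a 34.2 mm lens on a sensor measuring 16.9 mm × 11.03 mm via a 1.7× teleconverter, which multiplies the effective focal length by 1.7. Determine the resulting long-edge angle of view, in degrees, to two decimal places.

Effective focal length f = 34.2 × 1.7 = 58.14 mm.
α = 2·arctan(16.9 / (2 × 58.14)) = 2·arctan(0.14534) ≈ 16.5388°.

16.54°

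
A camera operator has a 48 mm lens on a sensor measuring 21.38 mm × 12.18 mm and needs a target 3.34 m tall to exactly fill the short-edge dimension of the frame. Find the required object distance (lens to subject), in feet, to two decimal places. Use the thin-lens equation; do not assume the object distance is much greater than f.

W: 3.34 m = 3340 mm.
Magnification m = h/W = dᵢ/dₒ; combined with 1/f = 1/dₒ + 1/dᵢ this gives dₒ = f·(1 + W/h).
dₒ = 48 mm × (1 + 3340/12.18) = 48 × 275.2200 ≈ 13210.562 mm = 13210.562/304.8 ft = 43.3417 ft.

43.34 ft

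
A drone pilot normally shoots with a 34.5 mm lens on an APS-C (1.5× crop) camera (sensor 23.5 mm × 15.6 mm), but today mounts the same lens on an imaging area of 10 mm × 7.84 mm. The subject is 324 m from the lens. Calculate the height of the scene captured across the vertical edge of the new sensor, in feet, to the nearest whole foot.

242 ft

The focal length stays 34.5 mm; the relevant sensor dimension is now h = 7.84 mm. Object distance dₒ = 324 m = 324000 mm.
Thin-lens field height W = h·(dₒ − f)/f = 7.84 × (324000 − 34.5)/34.5 ≈ 73619.986 mm = 73619.986/304.8 ft = 241.535 ft.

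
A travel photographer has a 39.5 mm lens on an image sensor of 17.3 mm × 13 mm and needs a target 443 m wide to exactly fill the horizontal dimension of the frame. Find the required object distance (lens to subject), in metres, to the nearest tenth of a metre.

1011.5 m

W: 443 m = 443000 mm.
Magnification m = w/W = dᵢ/dₒ; combined with 1/f = 1/dₒ + 1/dᵢ this gives dₒ = f·(1 + W/w).
dₒ = 39.5 mm × (1 + 443000/17.3) = 39.5 × 25607.9364 ≈ 1011513.488 mm = 1011.51 m.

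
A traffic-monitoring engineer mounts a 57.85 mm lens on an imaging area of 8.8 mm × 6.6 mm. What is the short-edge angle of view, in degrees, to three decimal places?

6.530°

Angle of view α = 2·arctan(h/2f) with h = 6.6 mm and f = 57.85 mm.
h/2f = 0.05704; arctan(0.05704) ≈ 3.2648°, so α ≈ 6.5297°.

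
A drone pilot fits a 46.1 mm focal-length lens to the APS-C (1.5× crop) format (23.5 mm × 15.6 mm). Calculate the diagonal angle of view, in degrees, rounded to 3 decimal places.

Sensor diagonal = √(23.5² + 15.6²) = √795.6100 ≈ 28.2066 mm.
Angle of view α = 2·arctan(d/2f) with d = 28.2066 mm and f = 46.1 mm.
d/2f = 0.30593; arctan(0.30593) ≈ 17.0103°, so α ≈ 34.0207°.

34.021°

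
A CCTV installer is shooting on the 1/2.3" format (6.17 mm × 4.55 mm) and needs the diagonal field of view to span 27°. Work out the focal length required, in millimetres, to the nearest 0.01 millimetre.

Sensor diagonal = √(6.17² + 4.55²) = √58.7714 ≈ 7.6663 mm.
From α = 2·arctan(d/2f) we get f = d / (2·tan(α/2)).
With d = 7.6663 mm and α/2 = 13.5°, tan(α/2) ≈ 0.24008, so f ≈ 7.6663 / 0.48016 ≈ 15.9661 mm.

15.97 mm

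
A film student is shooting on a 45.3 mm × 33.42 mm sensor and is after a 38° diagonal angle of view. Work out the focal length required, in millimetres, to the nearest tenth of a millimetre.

Sensor diagonal = √(45.3² + 33.42²) = √3168.9864 ≈ 56.2938 mm.
From α = 2·arctan(d/2f) we get f = d / (2·tan(α/2)).
With d = 56.2938 mm and α/2 = 19°, tan(α/2) ≈ 0.34433, so f ≈ 56.2938 / 0.68866 ≈ 81.7445 mm.

81.7 mm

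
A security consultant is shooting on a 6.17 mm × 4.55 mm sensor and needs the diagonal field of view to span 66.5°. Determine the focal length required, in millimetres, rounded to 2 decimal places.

5.85 mm

Sensor diagonal = √(6.17² + 4.55²) = √58.7714 ≈ 7.6663 mm.
From α = 2·arctan(d/2f) we get f = d / (2·tan(α/2)).
With d = 7.6663 mm and α/2 = 33.25°, tan(α/2) ≈ 0.65563, so f ≈ 7.6663 / 1.31126 ≈ 5.8465 mm.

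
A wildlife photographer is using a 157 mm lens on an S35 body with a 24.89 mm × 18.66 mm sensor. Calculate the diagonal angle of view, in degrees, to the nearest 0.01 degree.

Sensor diagonal = √(24.89² + 18.66²) = √967.7077 ≈ 31.1080 mm.
Angle of view α = 2·arctan(d/2f) with d = 31.1080 mm and f = 157 mm.
d/2f = 0.09907; arctan(0.09907) ≈ 5.6578°, so α ≈ 11.3157°.

11.32°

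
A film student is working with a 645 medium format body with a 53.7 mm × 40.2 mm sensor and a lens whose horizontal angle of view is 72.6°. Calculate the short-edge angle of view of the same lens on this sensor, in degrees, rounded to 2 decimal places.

57.61°

From the horizontal AOV: f = 53.7 / (2·tan(36.3°)) = 53.7 / 1.46915 ≈ 36.5518 mm.
Short-edge AOV = 2·arctan(40.2 / (2 × 36.5518)) = 2·arctan(0.54990) ≈ 57.6131°.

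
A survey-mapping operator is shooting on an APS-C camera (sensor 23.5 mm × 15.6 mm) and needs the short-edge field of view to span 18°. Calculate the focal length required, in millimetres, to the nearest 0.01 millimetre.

From α = 2·arctan(h/2f) we get f = h / (2·tan(α/2)).
With h = 15.6 mm and α/2 = 9°, tan(α/2) ≈ 0.15838, so f ≈ 15.6 / 0.31677 ≈ 49.2473 mm.

49.25 mm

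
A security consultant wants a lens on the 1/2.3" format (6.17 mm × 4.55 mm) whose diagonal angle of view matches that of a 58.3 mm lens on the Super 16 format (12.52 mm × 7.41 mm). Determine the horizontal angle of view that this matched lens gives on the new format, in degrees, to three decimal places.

11.469°

Sensor diagonal = √(12.52² + 7.41²) = √211.6585 ≈ 14.5485 mm.
Sensor diagonal = √(6.17² + 4.55²) = √58.7714 ≈ 7.6663 mm.
Equal diagonal AOV ⇒ f₂ = f₁ · 7.6663/14.5485 = 58.3 × 0.52694 ≈ 30.7209 mm.
Horizontal AOV on the new format = 2·arctan(6.17 / (2 × 30.7209)) = 2·arctan(0.10042) ≈ 11.4689°.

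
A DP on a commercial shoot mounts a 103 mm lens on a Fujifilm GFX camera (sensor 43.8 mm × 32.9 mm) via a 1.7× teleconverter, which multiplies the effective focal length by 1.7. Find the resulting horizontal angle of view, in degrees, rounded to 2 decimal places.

14.26°

Effective focal length f = 103 × 1.7 = 175.1 mm.
α = 2·arctan(43.8 / (2 × 175.1)) = 2·arctan(0.12507) ≈ 14.2581°.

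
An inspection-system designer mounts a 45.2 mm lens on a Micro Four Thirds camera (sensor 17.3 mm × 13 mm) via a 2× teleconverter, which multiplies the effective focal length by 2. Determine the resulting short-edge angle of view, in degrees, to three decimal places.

Effective focal length f = 45.2 × 2 = 90.4 mm.
α = 2·arctan(13 / (2 × 90.4)) = 2·arctan(0.07190) ≈ 8.2253°.

8.225°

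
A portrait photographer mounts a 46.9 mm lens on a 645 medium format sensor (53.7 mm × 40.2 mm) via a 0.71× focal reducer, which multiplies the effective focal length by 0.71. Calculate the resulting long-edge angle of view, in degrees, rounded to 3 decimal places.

Effective focal length f = 46.9 × 0.71 = 33.299 mm.
α = 2·arctan(53.7 / (2 × 33.299)) = 2·arctan(0.80633) ≈ 77.7606°.

77.761°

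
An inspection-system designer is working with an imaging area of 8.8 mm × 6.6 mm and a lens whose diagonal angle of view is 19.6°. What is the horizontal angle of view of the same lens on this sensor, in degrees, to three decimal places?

15.735°

Sensor diagonal = √(8.8² + 6.6²) = √121.0000 ≈ 11.0000 mm.
From the diagonal AOV: f = 11.0000 / (2·tan(9.8°)) = 11.0000 / 0.34546 ≈ 31.8416 mm.
Horizontal AOV = 2·arctan(8.8 / (2 × 31.8416)) = 2·arctan(0.13818) ≈ 15.7351°.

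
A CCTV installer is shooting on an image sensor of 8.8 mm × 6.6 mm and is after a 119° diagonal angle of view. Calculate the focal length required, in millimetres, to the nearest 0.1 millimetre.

Sensor diagonal = √(8.8² + 6.6²) = √121.0000 ≈ 11.0000 mm.
From α = 2·arctan(d/2f) we get f = d / (2·tan(α/2)).
With d = 11.0000 mm and α/2 = 59.5°, tan(α/2) ≈ 1.69766, so f ≈ 11.0000 / 3.39533 ≈ 3.2397 mm.

3.2 mm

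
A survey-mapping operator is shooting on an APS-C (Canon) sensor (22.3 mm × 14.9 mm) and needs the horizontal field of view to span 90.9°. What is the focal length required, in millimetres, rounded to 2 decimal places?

From α = 2·arctan(w/2f) we get f = w / (2·tan(α/2)).
With w = 22.3 mm and α/2 = 45.45°, tan(α/2) ≈ 1.01583, so f ≈ 22.3 / 2.03167 ≈ 10.9762 mm.

10.98 mm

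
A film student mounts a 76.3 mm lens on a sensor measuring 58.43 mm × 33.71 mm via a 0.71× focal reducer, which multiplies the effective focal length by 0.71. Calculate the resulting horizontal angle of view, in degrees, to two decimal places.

56.68°

Effective focal length f = 76.3 × 0.71 = 54.173 mm.
α = 2·arctan(58.43 / (2 × 54.173)) = 2·arctan(0.53929) ≈ 56.6752°.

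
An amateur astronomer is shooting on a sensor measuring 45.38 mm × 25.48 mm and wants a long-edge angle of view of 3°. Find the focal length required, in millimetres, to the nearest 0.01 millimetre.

866.50 mm

From α = 2·arctan(w/2f) we get f = w / (2·tan(α/2)).
With w = 45.38 mm and α/2 = 1.5°, tan(α/2) ≈ 0.02619, so f ≈ 45.38 / 0.05237 ≈ 866.4961 mm.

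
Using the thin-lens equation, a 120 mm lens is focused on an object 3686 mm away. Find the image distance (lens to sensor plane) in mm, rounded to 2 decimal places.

124.04 mm

1/dᵢ = 1/f − 1/dₒ = 1/120 − 1/3686 = 0.0080620 mm⁻¹.
dᵢ = 1/0.0080620 ≈ 124.0381 mm.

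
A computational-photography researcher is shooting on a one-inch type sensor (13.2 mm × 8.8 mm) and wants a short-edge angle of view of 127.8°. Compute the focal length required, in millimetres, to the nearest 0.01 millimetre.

From α = 2·arctan(h/2f) we get f = h / (2·tan(α/2)).
With h = 8.8 mm and α/2 = 63.9°, tan(α/2) ≈ 2.04125, so f ≈ 8.8 / 4.08251 ≈ 2.1555 mm.

2.16 mm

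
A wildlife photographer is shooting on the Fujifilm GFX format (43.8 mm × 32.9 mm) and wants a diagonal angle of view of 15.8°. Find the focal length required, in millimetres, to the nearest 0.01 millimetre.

Sensor diagonal = √(43.8² + 32.9²) = √3000.8500 ≈ 54.7800 mm.
From α = 2·arctan(d/2f) we get f = d / (2·tan(α/2)).
With d = 54.7800 mm and α/2 = 7.9°, tan(α/2) ≈ 0.13876, so f ≈ 54.7800 / 0.27752 ≈ 197.3891 mm.

197.39 mm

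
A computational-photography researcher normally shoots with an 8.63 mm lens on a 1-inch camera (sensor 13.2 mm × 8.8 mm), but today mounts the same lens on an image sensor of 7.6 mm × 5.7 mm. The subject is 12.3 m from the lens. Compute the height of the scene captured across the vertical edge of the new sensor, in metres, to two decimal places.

The focal length stays 8.63 mm; the relevant sensor dimension is now h = 5.7 mm. Object distance dₒ = 12.3 m = 12300 mm.
Thin-lens field height W = h·(dₒ − f)/f = 5.7 × (12300 − 8.63)/8.63 ≈ 8118.286 mm = 8.11829 m.

8.12 m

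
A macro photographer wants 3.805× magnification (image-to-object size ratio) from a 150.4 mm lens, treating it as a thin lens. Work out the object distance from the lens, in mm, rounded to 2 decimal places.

With m = dᵢ/dₒ and 1/f = 1/dₒ + 1/dᵢ, substituting dᵢ = m·dₒ gives 1/f = (1 + 1/m)/dₒ, hence dₒ = f·(1 + 1/m).
dₒ = 150.4 × (1 + 1/3.805) = 150.4 × 1.26281 ≈ 189.927 mm.

189.93 mm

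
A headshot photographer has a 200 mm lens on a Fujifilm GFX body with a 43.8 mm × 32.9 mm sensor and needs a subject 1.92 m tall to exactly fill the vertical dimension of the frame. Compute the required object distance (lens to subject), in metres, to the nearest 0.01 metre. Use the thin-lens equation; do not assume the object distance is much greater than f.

W: 1.92 m = 1920 mm.
Magnification m = h/W = dᵢ/dₒ; combined with 1/f = 1/dₒ + 1/dᵢ this gives dₒ = f·(1 + W/h).
dₒ = 200 mm × (1 + 1920/32.9) = 200 × 59.3587 ≈ 11871.733 mm = 11.8717 m.

11.87 m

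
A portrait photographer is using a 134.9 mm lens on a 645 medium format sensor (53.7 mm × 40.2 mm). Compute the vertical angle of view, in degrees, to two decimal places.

Angle of view α = 2·arctan(h/2f) with h = 40.2 mm and f = 134.9 mm.
h/2f = 0.14900; arctan(0.14900) ≈ 8.4747°, so α ≈ 16.9494°.

16.95°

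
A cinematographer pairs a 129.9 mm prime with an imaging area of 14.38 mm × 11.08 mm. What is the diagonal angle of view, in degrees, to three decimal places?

Sensor diagonal = √(14.38² + 11.08²) = √329.5508 ≈ 18.1535 mm.
Angle of view α = 2·arctan(d/2f) with d = 18.1535 mm and f = 129.9 mm.
d/2f = 0.06988; arctan(0.06988) ≈ 3.9970°, so α ≈ 7.9941°.

7.994°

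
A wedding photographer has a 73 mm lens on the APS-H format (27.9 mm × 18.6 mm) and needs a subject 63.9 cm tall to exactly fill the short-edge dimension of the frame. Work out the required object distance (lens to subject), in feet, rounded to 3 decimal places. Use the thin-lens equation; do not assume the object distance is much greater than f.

W: 63.9 cm = 639 mm.
Magnification m = h/W = dᵢ/dₒ; combined with 1/f = 1/dₒ + 1/dᵢ this gives dₒ = f·(1 + W/h).
dₒ = 73 mm × (1 + 639/18.6) = 73 × 35.3548 ≈ 2580.903 mm = 2580.903/304.8 ft = 8.46753 ft.

8.468 ft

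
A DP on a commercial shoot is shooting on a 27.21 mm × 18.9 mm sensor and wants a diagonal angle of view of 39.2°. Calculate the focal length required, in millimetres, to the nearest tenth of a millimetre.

46.5 mm

Sensor diagonal = √(27.21² + 18.9²) = √1097.5941 ≈ 33.1300 mm.
From α = 2·arctan(d/2f) we get f = d / (2·tan(α/2)).
With d = 33.1300 mm and α/2 = 19.6°, tan(α/2) ≈ 0.35608, so f ≈ 33.1300 / 0.71217 ≈ 46.5199 mm.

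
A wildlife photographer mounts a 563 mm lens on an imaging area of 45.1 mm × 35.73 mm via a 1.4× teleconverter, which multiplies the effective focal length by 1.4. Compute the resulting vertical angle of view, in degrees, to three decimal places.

2.597°

Effective focal length f = 563 × 1.4 = 788.2 mm.
α = 2·arctan(35.73 / (2 × 788.2)) = 2·arctan(0.02267) ≈ 2.5968°.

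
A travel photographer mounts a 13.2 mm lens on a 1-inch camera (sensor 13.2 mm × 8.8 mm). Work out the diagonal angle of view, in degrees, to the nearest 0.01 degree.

Sensor diagonal = √(13.2² + 8.8²) = √251.6800 ≈ 15.8644 mm.
Angle of view α = 2·arctan(d/2f) with d = 15.8644 mm and f = 13.2 mm.
d/2f = 0.60093; arctan(0.60093) ≈ 31.0027°, so α ≈ 62.0054°.

62.01°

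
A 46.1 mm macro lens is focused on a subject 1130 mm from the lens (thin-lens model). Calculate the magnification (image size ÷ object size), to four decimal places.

0.0425×

Thin lens: 1/f = 1/dₒ + 1/dᵢ → 1/dᵢ = 1/46.1 − 1/1130 = 0.0208070 mm⁻¹, so dᵢ ≈ 48.0607 mm.
Magnification m = dᵢ/dₒ = 48.0607/1130 ≈ 0.04253.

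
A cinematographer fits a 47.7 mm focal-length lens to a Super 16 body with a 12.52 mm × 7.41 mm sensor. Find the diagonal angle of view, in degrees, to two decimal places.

17.34°

Sensor diagonal = √(12.52² + 7.41²) = √211.6585 ≈ 14.5485 mm.
Angle of view α = 2·arctan(d/2f) with d = 14.5485 mm and f = 47.7 mm.
d/2f = 0.15250; arctan(0.15250) ≈ 8.6708°, so α ≈ 17.3416°.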